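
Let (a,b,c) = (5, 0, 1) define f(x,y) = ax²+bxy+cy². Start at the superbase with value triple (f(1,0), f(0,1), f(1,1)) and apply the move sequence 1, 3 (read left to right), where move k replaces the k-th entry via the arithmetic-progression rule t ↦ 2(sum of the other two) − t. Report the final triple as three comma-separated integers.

start (5,1,6) = (f(1,0),f(0,1),f(1,1))
replace slot 1: 2·(1+6) − 5 = 9 → (9,1,6)
replace slot 3: 2·(9+1) − 6 = 14 → (9,1,14)

9,1,14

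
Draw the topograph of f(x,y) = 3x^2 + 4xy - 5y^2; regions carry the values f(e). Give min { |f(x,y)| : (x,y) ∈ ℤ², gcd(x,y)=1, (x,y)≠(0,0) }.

river: ρ → (-5,6,2)
river: ρ → (2,6,-5)
river: ρ → (-5,4,3)
river: ρ → (3,8,-1)
river: ρ → (-1,8,3)
river: ρ → (3,4,-5)
closes: descent 0, river 6
min |a| on river = 1

1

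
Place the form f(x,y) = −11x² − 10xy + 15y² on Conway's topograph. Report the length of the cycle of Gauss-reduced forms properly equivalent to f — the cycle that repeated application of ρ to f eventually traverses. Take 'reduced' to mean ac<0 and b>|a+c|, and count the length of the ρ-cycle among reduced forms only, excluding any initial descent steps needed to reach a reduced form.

D = 760, ⌊√D⌋ = 27
descent: ρ → (15,10,-11)  [lands on river]
river: ρ → (-11,12,14)
river: ρ → (14,16,-9)
river: ρ → (-9,20,10)
river: ρ → (10,20,-9)
river: ρ → (-9,16,14)
river: ρ → (14,12,-11)
river: ρ → (-11,10,15)
river: ρ → (15,20,-6)
river: ρ → (-6,16,21)
river: ρ → (21,26,-1)
river: ρ → (-1,26,21)
river: ρ → (21,16,-6)
river: ρ → (-6,20,15)
ρ-cycle length = 14 (tail of 1 descent step not counted)

14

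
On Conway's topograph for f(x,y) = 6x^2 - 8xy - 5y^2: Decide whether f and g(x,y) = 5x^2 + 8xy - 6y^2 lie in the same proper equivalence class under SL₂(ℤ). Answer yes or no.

D₁ = 184, D₂ = 184
river cycle of f (length 12): (-5, 8, 6), (6, 4, -7), (-7, 10, 3), (3, 8, -10), (-10, 12, 1), (1, 12, -10), (-10, 8, 3), (3, 10, -7), (-7, 4, 6), (6, 8, -5), … (2 more)
river cycle of g (length 12): (-6, 4, 7), (7, 10, -3), (-3, 8, 10), (10, 12, -1), (-1, 12, 10), (10, 8, -3), (-3, 10, 7), (7, 4, -6), (-6, 8, 5), (5, 12, -2), … (2 more)
cycles differ ⇒ inequivalent

no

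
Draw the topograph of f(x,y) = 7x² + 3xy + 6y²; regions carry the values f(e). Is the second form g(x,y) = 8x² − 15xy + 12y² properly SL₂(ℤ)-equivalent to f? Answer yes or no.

D₁ = -159, D₂ = -159
f: flip: (7,3,6)→(6,-3,7)
f: reduced (well bottom): (6,-3,7) with a≤c, −a<b≤a
g: translate: b→1 (≡-15 mod 16), so (8,-15,12)→(8,1,5)
g: flip: (8,1,5)→(5,-1,8)
g: reduced (well bottom): (5,-1,8) with a≤c, −a<b≤a
reduced forms (6, -3, 7) vs (5, -1, 8) ⇒ inequivalent

no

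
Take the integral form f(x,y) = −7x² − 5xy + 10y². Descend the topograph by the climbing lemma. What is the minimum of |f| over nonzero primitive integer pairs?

descent: ρ → (10,5,-7)  [lands on river]
river: ρ → (-7,9,8)
river: ρ → (8,7,-8)
river: ρ → (-8,9,7)
river: ρ → (7,5,-10)
river: ρ → (-10,15,2)
river: ρ → (2,17,-2)
river: ρ → (-2,15,10)
closes: descent 1, river 8
min |a| on river = 2

2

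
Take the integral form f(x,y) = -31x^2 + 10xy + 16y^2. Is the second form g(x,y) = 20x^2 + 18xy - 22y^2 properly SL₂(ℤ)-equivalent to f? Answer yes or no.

D₁ = 2084, D₂ = 2084
river cycle of f (length 38): (16, 22, -25), (-25, 28, 13), (13, 24, -29), (-29, 34, 8), (8, 30, -37), (-37, 44, 1), (1, 44, -37), (-37, 30, 8), (8, 34, -29), (-29, 24, 13), … (28 more)
river cycle of g (length 34): (-22, 26, 16), (16, 38, -10), (-10, 42, 8), (8, 38, -20), (-20, 42, 4), (4, 38, -40), (-40, 42, 2), (2, 42, -40), (-40, 38, 4), (4, 42, -20), … (24 more)
cycles differ ⇒ inequivalent

no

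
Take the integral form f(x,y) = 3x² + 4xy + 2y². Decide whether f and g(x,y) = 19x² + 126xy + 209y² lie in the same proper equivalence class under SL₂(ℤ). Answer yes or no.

D₁ = -8, D₂ = -8
f: translate: b→-2 (≡4 mod 6), so (3,4,2)→(3,-2,1)
f: flip: (3,-2,1)→(1,2,3)
f: translate: b→0 (≡2 mod 2), so (1,2,3)→(1,0,2)
f: reduced (well bottom): (1,0,2) with a≤c, −a<b≤a
g: translate: b→12 (≡126 mod 38), so (19,126,209)→(19,12,2)
g: flip: (19,12,2)→(2,-12,19)
g: translate: b→0 (≡-12 mod 4), so (2,-12,19)→(2,0,1)
g: flip: (2,0,1)→(1,0,2)
g: reduced (well bottom): (1,0,2) with a≤c, −a<b≤a
reduced forms (1, 0, 2) vs (1, 0, 2) ⇒ equivalent

yes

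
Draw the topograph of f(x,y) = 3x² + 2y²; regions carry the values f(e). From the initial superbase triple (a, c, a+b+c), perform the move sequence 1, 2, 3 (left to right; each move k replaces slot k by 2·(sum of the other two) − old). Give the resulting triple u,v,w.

start (3,2,5) = (f(1,0),f(0,1),f(1,1))
replace slot 1: 2·(2+5) − 3 = 11 → (11,2,5)
replace slot 2: 2·(11+5) − 2 = 30 → (11,30,5)
replace slot 3: 2·(11+30) − 5 = 77 → (11,30,77)

11,30,77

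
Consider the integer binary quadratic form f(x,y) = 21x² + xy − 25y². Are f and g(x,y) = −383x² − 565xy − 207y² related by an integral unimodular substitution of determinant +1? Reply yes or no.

D₁ = 2101, D₂ = 2101
river cycle of f (length 8): (21, 43, -3), (-3, 41, 35), (35, 29, -9), (-9, 43, 7), (7, 41, -15), (-15, 19, 29), (29, 39, -5), (-5, 41, 21)
river cycle of g (length 8): (21, 43, -3), (-3, 41, 35), (35, 29, -9), (-9, 43, 7), (7, 41, -15), (-15, 19, 29), (29, 39, -5), (-5, 41, 21)
cycles coincide ⇒ equivalent

yes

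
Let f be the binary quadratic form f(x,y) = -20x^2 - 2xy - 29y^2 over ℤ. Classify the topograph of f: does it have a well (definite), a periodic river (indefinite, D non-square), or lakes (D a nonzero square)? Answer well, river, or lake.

D = b²−4ac = (-2)² − 4·(-20)·(-29) = -2316
D < 0 ⇒ definite ⇒ every region one sign ⇒ single well

well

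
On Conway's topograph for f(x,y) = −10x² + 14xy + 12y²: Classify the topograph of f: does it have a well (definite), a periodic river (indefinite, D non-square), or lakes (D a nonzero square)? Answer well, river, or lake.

D = b²−4ac = 14² − 4·(-10)·12 = 676
D = 26² is a perfect square ⇒ form factors over ℤ ⇒ lakes

lake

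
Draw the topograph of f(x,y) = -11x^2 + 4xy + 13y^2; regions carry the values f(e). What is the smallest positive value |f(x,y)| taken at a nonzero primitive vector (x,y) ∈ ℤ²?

river: ρ → (13,22,-2)
river: ρ → (-2,22,13)
river: ρ → (13,4,-11)
river: ρ → (-11,18,6)
river: ρ → (6,18,-11)
river: ρ → (-11,4,13)
closes: descent 0, river 6
min |a| on river = 2

2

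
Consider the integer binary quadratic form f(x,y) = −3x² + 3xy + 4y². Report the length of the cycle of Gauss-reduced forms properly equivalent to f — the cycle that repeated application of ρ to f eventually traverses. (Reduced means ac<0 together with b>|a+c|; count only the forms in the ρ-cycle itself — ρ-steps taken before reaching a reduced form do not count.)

D = 57, ⌊√D⌋ = 7
river: ρ → (4,5,-2)
river: ρ → (-2,7,1)
river: ρ → (1,7,-2)
river: ρ → (-2,5,4)
river: ρ → (4,3,-3)
river: ρ → (-3,3,4)
ρ-cycle length = 6 (tail of 0 descent steps not counted)

6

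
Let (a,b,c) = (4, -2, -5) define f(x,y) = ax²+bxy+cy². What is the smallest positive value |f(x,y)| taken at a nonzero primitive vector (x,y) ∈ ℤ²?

descent: ρ → (-5,2,4)  [lands on river]
river: ρ → (4,6,-3)
river: ρ → (-3,6,4)
river: ρ → (4,2,-5)
river: ρ → (-5,8,1)
river: ρ → (1,8,-5)
closes: descent 1, river 6
min |a| on river = 1

1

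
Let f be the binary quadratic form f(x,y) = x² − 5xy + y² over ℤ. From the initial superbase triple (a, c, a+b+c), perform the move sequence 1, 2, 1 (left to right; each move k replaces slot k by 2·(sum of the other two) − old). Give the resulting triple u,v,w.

start (1,1,-3) = (f(1,0),f(0,1),f(1,1))
replace slot 1: 2·(1+(-3)) − 1 = -5 → (-5,1,-3)
replace slot 2: 2·((-5)+(-3)) − 1 = -17 → (-5,-17,-3)
replace slot 1: 2·((-17)+(-3)) − (-5) = -35 → (-35,-17,-3)

-35,-17,-3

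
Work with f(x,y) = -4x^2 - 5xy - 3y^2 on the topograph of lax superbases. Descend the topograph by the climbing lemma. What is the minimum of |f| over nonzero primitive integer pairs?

translate: b→-3 (≡5 mod 8), so (4,5,3)→(4,-3,2)
flip: (4,-3,2)→(2,3,4)
translate: b→-1 (≡3 mod 4), so (2,3,4)→(2,-1,3)
reduced (well bottom): (2,-1,3) with a≤c, −a<b≤a
well minimum |f| = |-2| = 2 (negative-definite)

2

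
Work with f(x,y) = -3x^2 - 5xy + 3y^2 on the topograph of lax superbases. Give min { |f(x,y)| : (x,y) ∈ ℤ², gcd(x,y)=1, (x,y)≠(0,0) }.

descent: ρ → (3,5,-3)  [lands on river]
river: ρ → (-3,7,1)
river: ρ → (1,7,-3)
river: ρ → (-3,5,3)
river: ρ → (3,7,-1)
river: ρ → (-1,7,3)
closes: descent 1, river 6
min |a| on river = 1

1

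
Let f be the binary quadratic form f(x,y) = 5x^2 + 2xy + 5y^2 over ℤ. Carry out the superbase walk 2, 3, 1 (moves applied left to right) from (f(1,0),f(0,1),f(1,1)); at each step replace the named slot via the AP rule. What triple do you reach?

start (5,5,12) = (f(1,0),f(0,1),f(1,1))
replace slot 2: 2·(5+12) − 5 = 29 → (5,29,12)
replace slot 3: 2·(5+29) − 12 = 56 → (5,29,56)
replace slot 1: 2·(29+56) − 5 = 165 → (165,29,56)

165,29,56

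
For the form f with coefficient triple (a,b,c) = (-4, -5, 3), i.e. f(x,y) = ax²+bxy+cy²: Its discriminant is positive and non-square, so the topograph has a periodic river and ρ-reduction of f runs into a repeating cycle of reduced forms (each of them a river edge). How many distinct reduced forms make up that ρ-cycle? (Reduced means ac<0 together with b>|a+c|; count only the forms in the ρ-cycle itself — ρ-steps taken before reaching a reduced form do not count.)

D = 73, ⌊√D⌋ = 8
descent: ρ → (3,5,-4)  [lands on river]
river: ρ → (-4,3,4)
river: ρ → (4,5,-3)
river: ρ → (-3,7,2)
river: ρ → (2,5,-6)
river: ρ → (-6,7,1)
river: ρ → (1,7,-6)
river: ρ → (-6,5,2)
river: ρ → (2,7,-3)
river: ρ → (-3,5,4)
river: ρ → (4,3,-4)
river: ρ → (-4,5,3)
river: ρ → (3,7,-2)
river: ρ → (-2,5,6)
river: ρ → (6,7,-1)
river: ρ → (-1,7,6)
river: ρ → (6,5,-2)
river: ρ → (-2,7,3)
ρ-cycle length = 18 (tail of 1 descent step not counted)

18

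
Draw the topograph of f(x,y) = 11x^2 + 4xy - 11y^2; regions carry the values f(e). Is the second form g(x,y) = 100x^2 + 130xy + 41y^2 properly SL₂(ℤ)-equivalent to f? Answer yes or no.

D₁ = 500, D₂ = 500
river cycle of f (length 10): (-11, 18, 4), (4, 22, -1), (-1, 22, 4), (4, 18, -11), (-11, 4, 11), (11, 18, -4), (-4, 22, 1), (1, 22, -4), (-4, 18, 11), (11, 4, -11)
river cycle of g (length 10): (4, 22, -1), (-1, 22, 4), (4, 18, -11), (-11, 4, 11), (11, 18, -4), (-4, 22, 1), (1, 22, -4), (-4, 18, 11), (11, 4, -11), (-11, 18, 4)
cycles coincide ⇒ equivalent

yes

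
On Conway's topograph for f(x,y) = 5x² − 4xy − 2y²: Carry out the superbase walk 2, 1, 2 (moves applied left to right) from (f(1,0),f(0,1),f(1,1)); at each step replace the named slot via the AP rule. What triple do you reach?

start (5,-2,-1) = (f(1,0),f(0,1),f(1,1))
replace slot 2: 2·(5+(-1)) − (-2) = 10 → (5,10,-1)
replace slot 1: 2·(10+(-1)) − 5 = 13 → (13,10,-1)
replace slot 2: 2·(13+(-1)) − 10 = 14 → (13,14,-1)

13,14,-1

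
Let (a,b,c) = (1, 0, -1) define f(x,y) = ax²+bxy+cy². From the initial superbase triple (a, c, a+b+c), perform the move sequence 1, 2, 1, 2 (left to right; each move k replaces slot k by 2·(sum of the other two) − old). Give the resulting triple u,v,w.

start (1,-1,0) = (f(1,0),f(0,1),f(1,1))
replace slot 1: 2·((-1)+0) − 1 = -3 → (-3,-1,0)
replace slot 2: 2·((-3)+0) − (-1) = -5 → (-3,-5,0)
replace slot 1: 2·((-5)+0) − (-3) = -7 → (-7,-5,0)
replace slot 2: 2·((-7)+0) − (-5) = -9 → (-7,-9,0)

-7,-9,0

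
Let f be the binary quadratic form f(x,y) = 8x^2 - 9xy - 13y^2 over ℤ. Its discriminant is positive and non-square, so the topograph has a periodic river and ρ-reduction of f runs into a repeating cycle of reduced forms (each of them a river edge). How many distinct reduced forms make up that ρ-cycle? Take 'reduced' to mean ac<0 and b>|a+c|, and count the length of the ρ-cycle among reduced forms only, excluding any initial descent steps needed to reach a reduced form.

D = 497, ⌊√D⌋ = 22
descent: ρ → (-13,9,8)  [lands on river]
river: ρ → (8,7,-14)
river: ρ → (-14,21,1)
river: ρ → (1,21,-14)
river: ρ → (-14,7,8)
river: ρ → (8,9,-13)
river: ρ → (-13,17,4)
river: ρ → (4,15,-17)
river: ρ → (-17,19,2)
river: ρ → (2,21,-7)
river: ρ → (-7,21,2)
river: ρ → (2,19,-17)
river: ρ → (-17,15,4)
river: ρ → (4,17,-13)
ρ-cycle length = 14 (tail of 1 descent step not counted)

14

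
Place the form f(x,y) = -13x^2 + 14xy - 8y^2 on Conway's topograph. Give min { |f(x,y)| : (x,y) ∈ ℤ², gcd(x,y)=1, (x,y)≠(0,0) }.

translate: b→12 (≡-14 mod 26), so (13,-14,8)→(13,12,7)
flip: (13,12,7)→(7,-12,13)
translate: b→2 (≡-12 mod 14), so (7,-12,13)→(7,2,8)
reduced (well bottom): (7,2,8) with a≤c, −a<b≤a
well minimum |f| = |-7| = 7 (negative-definite)

7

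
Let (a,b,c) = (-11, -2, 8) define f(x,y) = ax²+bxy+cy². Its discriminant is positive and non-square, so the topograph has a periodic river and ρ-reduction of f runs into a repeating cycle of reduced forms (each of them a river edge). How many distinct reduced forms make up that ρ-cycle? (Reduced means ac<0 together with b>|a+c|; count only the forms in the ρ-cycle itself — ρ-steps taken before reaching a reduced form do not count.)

D = 356, ⌊√D⌋ = 18
descent: ρ → (8,18,-1)  [lands on river]
river: ρ → (-1,18,8)
river: ρ → (8,14,-5)
river: ρ → (-5,16,5)
river: ρ → (5,14,-8)
river: ρ → (-8,18,1)
river: ρ → (1,18,-8)
river: ρ → (-8,14,5)
river: ρ → (5,16,-5)
river: ρ → (-5,14,8)
ρ-cycle length = 10 (tail of 1 descent step not counted)

10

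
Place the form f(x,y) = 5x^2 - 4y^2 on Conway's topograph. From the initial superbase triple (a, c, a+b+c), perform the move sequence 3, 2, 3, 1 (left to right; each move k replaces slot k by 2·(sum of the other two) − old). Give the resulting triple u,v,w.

start (5,-4,1) = (f(1,0),f(0,1),f(1,1))
replace slot 3: 2·(5+(-4)) − 1 = 1 → (5,-4,1)
replace slot 2: 2·(5+1) − (-4) = 16 → (5,16,1)
replace slot 3: 2·(5+16) − 1 = 41 → (5,16,41)
replace slot 1: 2·(16+41) − 5 = 109 → (109,16,41)

109,16,41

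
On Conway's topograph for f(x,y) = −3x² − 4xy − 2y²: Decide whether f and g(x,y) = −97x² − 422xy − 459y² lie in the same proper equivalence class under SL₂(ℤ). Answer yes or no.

D₁ = -8, D₂ = -8
f is negative-definite; reduce −f:
−f: translate: b→-2 (≡4 mod 6), so (3,4,2)→(3,-2,1)
−f: flip: (3,-2,1)→(1,2,3)
−f: translate: b→0 (≡2 mod 2), so (1,2,3)→(1,0,2)
−f: reduced (well bottom): (1,0,2) with a≤c, −a<b≤a
flip sign back: reduced form of f is (-1,0,-2)
g is negative-definite; reduce −g:
−g: translate: b→34 (≡422 mod 194), so (97,422,459)→(97,34,3)
−g: flip: (97,34,3)→(3,-34,97)
−g: translate: b→2 (≡-34 mod 6), so (3,-34,97)→(3,2,1)
−g: flip: (3,2,1)→(1,-2,3)
−g: translate: b→0 (≡-2 mod 2), so (1,-2,3)→(1,0,2)
−g: reduced (well bottom): (1,0,2) with a≤c, −a<b≤a
flip sign back: reduced form of g is (-1,0,-2)
reduced forms (-1, 0, -2) vs (-1, 0, -2) ⇒ equivalent

yes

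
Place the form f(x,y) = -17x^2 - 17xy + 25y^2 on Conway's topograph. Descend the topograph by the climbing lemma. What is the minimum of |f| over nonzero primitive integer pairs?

descent: ρ → (25,17,-17)  [lands on river]
river: ρ → (-17,17,25)
river: ρ → (25,33,-9)
river: ρ → (-9,39,13)
river: ρ → (13,39,-9)
river: ρ → (-9,33,25)
closes: descent 1, river 6
min |a| on river = 9

9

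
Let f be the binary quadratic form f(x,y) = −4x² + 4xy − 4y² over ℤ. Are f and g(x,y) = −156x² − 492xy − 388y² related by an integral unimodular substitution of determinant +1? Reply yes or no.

D₁ = -48, D₂ = -48
f is negative-definite; reduce −f:
−f: translate: b→4 (≡-4 mod 8), so (4,-4,4)→(4,4,4)
−f: reduced (well bottom): (4,4,4) with a≤c, −a<b≤a
flip sign back: reduced form of f is (-4,-4,-4)
g is negative-definite; reduce −g:
−g: translate: b→-132 (≡492 mod 312), so (156,492,388)→(156,-132,28)
−g: flip: (156,-132,28)→(28,132,156)
−g: translate: b→20 (≡132 mod 56), so (28,132,156)→(28,20,4)
−g: flip: (28,20,4)→(4,-20,28)
−g: translate: b→4 (≡-20 mod 8), so (4,-20,28)→(4,4,4)
−g: reduced (well bottom): (4,4,4) with a≤c, −a<b≤a
flip sign back: reduced form of g is (-4,-4,-4)
reduced forms (-4, -4, -4) vs (-4, -4, -4) ⇒ equivalent

yes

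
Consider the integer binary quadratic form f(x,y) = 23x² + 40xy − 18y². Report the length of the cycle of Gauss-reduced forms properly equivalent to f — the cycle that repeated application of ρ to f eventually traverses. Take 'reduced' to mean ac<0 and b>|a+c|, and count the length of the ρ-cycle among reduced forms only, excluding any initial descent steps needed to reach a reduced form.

D = 3256, ⌊√D⌋ = 57
river: ρ → (-18,32,31)
river: ρ → (31,30,-19)
river: ρ → (-19,46,15)
river: ρ → (15,44,-22)
river: ρ → (-22,44,15)
river: ρ → (15,46,-19)
river: ρ → (-19,30,31)
river: ρ → (31,32,-18)
river: ρ → (-18,40,23)
river: ρ → (23,52,-6)
river: ρ → (-6,56,5)
river: ρ → (5,54,-17)
river: ρ → (-17,48,14)
river: ρ → (14,36,-35)
river: ρ → (-35,34,15)
river: ρ → (15,56,-2)
river: ρ → (-2,56,15)
river: ρ → (15,34,-35)
river: ρ → (-35,36,14)
river: ρ → (14,48,-17)
river: ρ → (-17,54,5)
river: ρ → (5,56,-6)
river: ρ → (-6,52,23)
river: ρ → (23,40,-18)
ρ-cycle length = 24 (tail of 0 descent steps not counted)

24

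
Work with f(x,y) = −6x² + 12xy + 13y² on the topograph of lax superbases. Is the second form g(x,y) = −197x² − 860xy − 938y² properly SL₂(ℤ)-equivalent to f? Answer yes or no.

D₁ = 456, D₂ = 456
river cycle of f (length 10): (13, 14, -5), (-5, 16, 10), (10, 4, -11), (-11, 18, 3), (3, 18, -11), (-11, 4, 10), (10, 16, -5), (-5, 14, 13), (13, 12, -6), (-6, 12, 13)
river cycle of g (length 10): (-6, 12, 13), (13, 14, -5), (-5, 16, 10), (10, 4, -11), (-11, 18, 3), (3, 18, -11), (-11, 4, 10), (10, 16, -5), (-5, 14, 13), (13, 12, -6)
cycles coincide ⇒ equivalent

yes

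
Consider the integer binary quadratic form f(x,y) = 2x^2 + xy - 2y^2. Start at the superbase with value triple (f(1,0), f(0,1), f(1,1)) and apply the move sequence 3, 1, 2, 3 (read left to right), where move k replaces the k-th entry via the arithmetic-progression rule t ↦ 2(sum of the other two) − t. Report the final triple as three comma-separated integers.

start (2,-2,1) = (f(1,0),f(0,1),f(1,1))
replace slot 3: 2·(2+(-2)) − 1 = -1 → (2,-2,-1)
replace slot 1: 2·((-2)+(-1)) − 2 = -8 → (-8,-2,-1)
replace slot 2: 2·((-8)+(-1)) − (-2) = -16 → (-8,-16,-1)
replace slot 3: 2·((-8)+(-16)) − (-1) = -47 → (-8,-16,-47)

-8,-16,-47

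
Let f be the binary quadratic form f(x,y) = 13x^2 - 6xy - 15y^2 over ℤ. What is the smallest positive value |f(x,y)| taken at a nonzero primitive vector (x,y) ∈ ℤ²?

descent: ρ → (-15,6,13)  [lands on river]
river: ρ → (13,20,-8)
river: ρ → (-8,28,1)
river: ρ → (1,28,-8)
river: ρ → (-8,20,13)
river: ρ → (13,6,-15)
river: ρ → (-15,24,4)
river: ρ → (4,24,-15)
closes: descent 1, river 8
min |a| on river = 1

1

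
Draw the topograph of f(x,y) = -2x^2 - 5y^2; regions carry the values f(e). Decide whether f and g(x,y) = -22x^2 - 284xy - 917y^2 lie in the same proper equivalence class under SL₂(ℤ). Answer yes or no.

D₁ = -40, D₂ = -40
f is negative-definite; reduce −f:
−f: reduced (well bottom): (2,0,5) with a≤c, −a<b≤a
flip sign back: reduced form of f is (-2,0,-5)
g is negative-definite; reduce −g:
−g: translate: b→20 (≡284 mod 44), so (22,284,917)→(22,20,5)
−g: flip: (22,20,5)→(5,-20,22)
−g: translate: b→0 (≡-20 mod 10), so (5,-20,22)→(5,0,2)
−g: flip: (5,0,2)→(2,0,5)
−g: reduced (well bottom): (2,0,5) with a≤c, −a<b≤a
flip sign back: reduced form of g is (-2,0,-5)
reduced forms (-2, 0, -5) vs (-2, 0, -5) ⇒ equivalent

yes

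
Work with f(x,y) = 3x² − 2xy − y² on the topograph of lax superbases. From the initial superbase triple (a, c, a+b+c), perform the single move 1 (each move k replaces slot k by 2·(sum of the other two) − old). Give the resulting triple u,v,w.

start (3,-1,0) = (f(1,0),f(0,1),f(1,1))
replace slot 1: 2·((-1)+0) − 3 = -5 → (-5,-1,0)

-5,-1,0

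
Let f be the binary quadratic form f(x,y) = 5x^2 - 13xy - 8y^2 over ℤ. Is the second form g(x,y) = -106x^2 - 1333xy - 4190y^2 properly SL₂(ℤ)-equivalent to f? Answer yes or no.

D₁ = 329, D₂ = 329
river cycle of f (length 16): (-8, 13, 5), (5, 17, -2), (-2, 15, 13), (13, 11, -4), (-4, 13, 10), (10, 7, -7), (-7, 7, 10), (10, 13, -4), (-4, 11, 13), (13, 15, -2), … (6 more)
river cycle of g (length 16): (-8, 13, 5), (5, 17, -2), (-2, 15, 13), (13, 11, -4), (-4, 13, 10), (10, 7, -7), (-7, 7, 10), (10, 13, -4), (-4, 11, 13), (13, 15, -2), … (6 more)
cycles coincide ⇒ equivalent

yes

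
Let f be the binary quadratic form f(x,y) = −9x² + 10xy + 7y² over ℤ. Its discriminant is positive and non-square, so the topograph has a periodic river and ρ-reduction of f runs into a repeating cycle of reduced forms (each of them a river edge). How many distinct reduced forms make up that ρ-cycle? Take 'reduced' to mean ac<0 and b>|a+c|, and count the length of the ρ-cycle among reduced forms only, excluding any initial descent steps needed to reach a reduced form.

D = 352, ⌊√D⌋ = 18
river: ρ → (7,18,-1)
river: ρ → (-1,18,7)
river: ρ → (7,10,-9)
river: ρ → (-9,8,8)
river: ρ → (8,8,-9)
river: ρ → (-9,10,7)
ρ-cycle length = 6 (tail of 0 descent steps not counted)

6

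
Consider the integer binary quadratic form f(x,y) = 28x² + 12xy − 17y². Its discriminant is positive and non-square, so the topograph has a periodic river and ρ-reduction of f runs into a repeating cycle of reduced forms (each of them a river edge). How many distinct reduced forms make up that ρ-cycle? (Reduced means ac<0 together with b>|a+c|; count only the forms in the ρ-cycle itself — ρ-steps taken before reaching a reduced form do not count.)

D = 2048, ⌊√D⌋ = 45
river: ρ → (-17,22,23)
river: ρ → (23,24,-16)
river: ρ → (-16,40,7)
river: ρ → (7,44,-4)
river: ρ → (-4,44,7)
river: ρ → (7,40,-16)
river: ρ → (-16,24,23)
river: ρ → (23,22,-17)
river: ρ → (-17,12,28)
river: ρ → (28,44,-1)
river: ρ → (-1,44,28)
river: ρ → (28,12,-17)
ρ-cycle length = 12 (tail of 0 descent steps not counted)

12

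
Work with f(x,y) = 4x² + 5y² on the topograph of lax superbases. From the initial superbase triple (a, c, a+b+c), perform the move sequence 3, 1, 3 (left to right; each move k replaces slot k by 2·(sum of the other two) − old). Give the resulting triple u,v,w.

start (4,5,9) = (f(1,0),f(0,1),f(1,1))
replace slot 3: 2·(4+5) − 9 = 9 → (4,5,9)
replace slot 1: 2·(5+9) − 4 = 24 → (24,5,9)
replace slot 3: 2·(24+5) − 9 = 49 → (24,5,49)

24,5,49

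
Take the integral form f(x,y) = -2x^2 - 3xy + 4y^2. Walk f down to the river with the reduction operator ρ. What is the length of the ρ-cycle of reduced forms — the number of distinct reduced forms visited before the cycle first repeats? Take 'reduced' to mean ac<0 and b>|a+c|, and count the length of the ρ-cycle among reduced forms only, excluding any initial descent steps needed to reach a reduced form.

D = 41, ⌊√D⌋ = 6
descent: ρ → (4,3,-2)  [lands on river]
river: ρ → (-2,5,2)
river: ρ → (2,3,-4)
river: ρ → (-4,5,1)
river: ρ → (1,5,-4)
river: ρ → (-4,3,2)
river: ρ → (2,5,-2)
river: ρ → (-2,3,4)
river: ρ → (4,5,-1)
river: ρ → (-1,5,4)
ρ-cycle length = 10 (tail of 1 descent step not counted)

10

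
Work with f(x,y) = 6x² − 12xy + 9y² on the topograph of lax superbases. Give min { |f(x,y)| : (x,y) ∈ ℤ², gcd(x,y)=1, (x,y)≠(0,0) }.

translate: b→0 (≡-12 mod 12), so (6,-12,9)→(6,0,3)
flip: (6,0,3)→(3,0,6)
reduced (well bottom): (3,0,6) with a≤c, −a<b≤a
well minimum = a = 3

3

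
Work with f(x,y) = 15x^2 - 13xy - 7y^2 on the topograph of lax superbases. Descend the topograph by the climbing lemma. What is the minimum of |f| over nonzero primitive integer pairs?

descent: ρ → (-7,13,15)  [lands on river]
river: ρ → (15,17,-5)
river: ρ → (-5,23,3)
river: ρ → (3,19,-19)
river: ρ → (-19,19,3)
river: ρ → (3,23,-5)
river: ρ → (-5,17,15)
river: ρ → (15,13,-7)
river: ρ → (-7,15,13)
river: ρ → (13,11,-9)
river: ρ → (-9,7,15)
river: ρ → (15,23,-1)
river: ρ → (-1,23,15)
river: ρ → (15,7,-9)
river: ρ → (-9,11,13)
river: ρ → (13,15,-7)
closes: descent 1, river 16
min |a| on river = 1

1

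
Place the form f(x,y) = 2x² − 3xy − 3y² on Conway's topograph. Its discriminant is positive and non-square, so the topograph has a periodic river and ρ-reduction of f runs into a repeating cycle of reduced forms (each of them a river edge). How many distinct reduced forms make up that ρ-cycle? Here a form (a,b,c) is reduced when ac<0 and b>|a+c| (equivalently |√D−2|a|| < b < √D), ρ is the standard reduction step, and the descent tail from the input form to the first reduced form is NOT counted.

D = 33, ⌊√D⌋ = 5
descent: ρ → (-3,3,2)  [lands on river]
river: ρ → (2,5,-1)
river: ρ → (-1,5,2)
river: ρ → (2,3,-3)
ρ-cycle length = 4 (tail of 1 descent step not counted)

4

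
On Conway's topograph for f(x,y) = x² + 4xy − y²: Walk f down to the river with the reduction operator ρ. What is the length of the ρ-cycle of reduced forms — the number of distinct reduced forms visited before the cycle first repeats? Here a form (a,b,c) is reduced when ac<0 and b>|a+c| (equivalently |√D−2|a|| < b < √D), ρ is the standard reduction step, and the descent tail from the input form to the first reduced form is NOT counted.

D = 20, ⌊√D⌋ = 4
river: ρ → (-1,4,1)
river: ρ → (1,4,-1)
ρ-cycle length = 2 (tail of 0 descent steps not counted)

2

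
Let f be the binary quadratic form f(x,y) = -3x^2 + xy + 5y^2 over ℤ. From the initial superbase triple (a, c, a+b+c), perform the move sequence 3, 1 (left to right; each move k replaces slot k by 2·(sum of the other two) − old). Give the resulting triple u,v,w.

start (-3,5,3) = (f(1,0),f(0,1),f(1,1))
replace slot 3: 2·((-3)+5) − 3 = 1 → (-3,5,1)
replace slot 1: 2·(5+1) − (-3) = 15 → (15,5,1)

15,5,1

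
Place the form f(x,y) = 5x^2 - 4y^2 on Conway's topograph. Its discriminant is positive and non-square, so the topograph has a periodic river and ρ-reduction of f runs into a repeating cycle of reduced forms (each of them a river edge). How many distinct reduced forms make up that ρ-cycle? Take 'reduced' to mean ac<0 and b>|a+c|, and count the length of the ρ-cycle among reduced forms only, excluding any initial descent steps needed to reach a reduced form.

D = 80, ⌊√D⌋ = 8
descent: ρ → (-4,8,1)  [lands on river]
river: ρ → (1,8,-4)
ρ-cycle length = 2 (tail of 1 descent step not counted)

2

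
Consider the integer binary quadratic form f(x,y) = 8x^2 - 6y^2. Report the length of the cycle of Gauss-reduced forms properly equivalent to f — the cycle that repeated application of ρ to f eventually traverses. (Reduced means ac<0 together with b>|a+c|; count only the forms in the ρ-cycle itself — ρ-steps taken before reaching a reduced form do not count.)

D = 192, ⌊√D⌋ = 13
descent: ρ → (-6,12,2)  [lands on river]
river: ρ → (2,12,-6)
ρ-cycle length = 2 (tail of 1 descent step not counted)

2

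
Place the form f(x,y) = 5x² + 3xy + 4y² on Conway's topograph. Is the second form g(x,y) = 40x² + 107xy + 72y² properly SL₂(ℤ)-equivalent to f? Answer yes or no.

D₁ = -71, D₂ = -71
f: flip: (5,3,4)→(4,-3,5)
f: reduced (well bottom): (4,-3,5) with a≤c, −a<b≤a
g: translate: b→27 (≡107 mod 80), so (40,107,72)→(40,27,5)
g: flip: (40,27,5)→(5,-27,40)
g: translate: b→3 (≡-27 mod 10), so (5,-27,40)→(5,3,4)
g: flip: (5,3,4)→(4,-3,5)
g: reduced (well bottom): (4,-3,5) with a≤c, −a<b≤a
reduced forms (4, -3, 5) vs (4, -3, 5) ⇒ equivalent

yes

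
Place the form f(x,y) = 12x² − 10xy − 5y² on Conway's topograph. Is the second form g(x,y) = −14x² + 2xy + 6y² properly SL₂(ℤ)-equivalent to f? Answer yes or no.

D₁ = 340, D₂ = 340
river cycle of f (length 14): (-5, 10, 12), (12, 14, -3), (-3, 16, 7), (7, 12, -7), (-7, 16, 3), (3, 14, -12), (-12, 10, 5), (5, 10, -12), (-12, 14, 3), (3, 16, -7), … (4 more)
river cycle of g (length 6): (6, 10, -10), (-10, 10, 6), (6, 14, -6), (-6, 10, 10), (10, 10, -6), (-6, 14, 6)
cycles differ ⇒ inequivalent

no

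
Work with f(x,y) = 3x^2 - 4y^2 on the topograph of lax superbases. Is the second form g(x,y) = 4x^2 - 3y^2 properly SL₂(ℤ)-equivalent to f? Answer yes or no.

D₁ = 48, D₂ = 48
river cycle of f (length 2): (3, 6, -1), (-1, 6, 3)
river cycle of g (length 2): (-3, 6, 1), (1, 6, -3)
cycles differ ⇒ inequivalent

no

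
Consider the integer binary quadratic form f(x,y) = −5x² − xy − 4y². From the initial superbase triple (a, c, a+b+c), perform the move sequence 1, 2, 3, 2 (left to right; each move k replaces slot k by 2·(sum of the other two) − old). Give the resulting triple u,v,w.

start (-5,-4,-10) = (f(1,0),f(0,1),f(1,1))
replace slot 1: 2·((-4)+(-10)) − (-5) = -23 → (-23,-4,-10)
replace slot 2: 2·((-23)+(-10)) − (-4) = -62 → (-23,-62,-10)
replace slot 3: 2·((-23)+(-62)) − (-10) = -160 → (-23,-62,-160)
replace slot 2: 2·((-23)+(-160)) − (-62) = -304 → (-23,-304,-160)

-23,-304,-160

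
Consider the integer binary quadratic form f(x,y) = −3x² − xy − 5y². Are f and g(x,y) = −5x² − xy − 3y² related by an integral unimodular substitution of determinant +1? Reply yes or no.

D₁ = -59, D₂ = -59
f is negative-definite; reduce −f:
−f: reduced (well bottom): (3,1,5) with a≤c, −a<b≤a
flip sign back: reduced form of f is (-3,-1,-5)
g is negative-definite; reduce −g:
−g: flip: (5,1,3)→(3,-1,5)
−g: reduced (well bottom): (3,-1,5) with a≤c, −a<b≤a
flip sign back: reduced form of g is (-3,1,-5)
reduced forms (-3, -1, -5) vs (-3, 1, -5) ⇒ inequivalent

no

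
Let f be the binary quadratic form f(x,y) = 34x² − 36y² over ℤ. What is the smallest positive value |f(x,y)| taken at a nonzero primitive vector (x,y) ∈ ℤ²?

descent: ρ → (-36,0,34)
descent: ρ → (34,68,-2)  [lands on river]
river: ρ → (-2,68,34)
closes: descent 2, river 2
min |a| on river = 2

2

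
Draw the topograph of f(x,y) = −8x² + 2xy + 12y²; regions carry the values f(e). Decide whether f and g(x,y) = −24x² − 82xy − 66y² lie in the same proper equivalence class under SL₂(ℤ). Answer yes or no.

D₁ = 388, D₂ = 388
river cycle of f (length 18): (-8, 18, 2), (2, 18, -8), (-8, 14, 6), (6, 10, -12), (-12, 14, 4), (4, 18, -4), (-4, 14, 12), (12, 10, -6), (-6, 14, 8), (8, 18, -2), … (8 more)
river cycle of g (length 18): (-8, 18, 2), (2, 18, -8), (-8, 14, 6), (6, 10, -12), (-12, 14, 4), (4, 18, -4), (-4, 14, 12), (12, 10, -6), (-6, 14, 8), (8, 18, -2), … (8 more)
cycles coincide ⇒ equivalent

yes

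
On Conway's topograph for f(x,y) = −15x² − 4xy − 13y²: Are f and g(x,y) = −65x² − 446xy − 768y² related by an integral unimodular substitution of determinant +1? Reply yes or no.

D₁ = -764, D₂ = -764
f is negative-definite; reduce −f:
−f: flip: (15,4,13)→(13,-4,15)
−f: reduced (well bottom): (13,-4,15) with a≤c, −a<b≤a
flip sign back: reduced form of f is (-13,4,-15)
g is negative-definite; reduce −g:
−g: translate: b→56 (≡446 mod 130), so (65,446,768)→(65,56,15)
−g: flip: (65,56,15)→(15,-56,65)
−g: translate: b→4 (≡-56 mod 30), so (15,-56,65)→(15,4,13)
−g: flip: (15,4,13)→(13,-4,15)
−g: reduced (well bottom): (13,-4,15) with a≤c, −a<b≤a
flip sign back: reduced form of g is (-13,4,-15)
reduced forms (-13, 4, -15) vs (-13, 4, -15) ⇒ equivalent

yes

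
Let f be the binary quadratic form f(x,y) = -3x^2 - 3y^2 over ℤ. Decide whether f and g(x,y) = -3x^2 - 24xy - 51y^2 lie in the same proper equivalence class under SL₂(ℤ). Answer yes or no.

D₁ = -36, D₂ = -36
f is negative-definite; reduce −f:
−f: reduced (well bottom): (3,0,3) with a≤c, −a<b≤a
flip sign back: reduced form of f is (-3,0,-3)
g is negative-definite; reduce −g:
−g: translate: b→0 (≡24 mod 6), so (3,24,51)→(3,0,3)
−g: reduced (well bottom): (3,0,3) with a≤c, −a<b≤a
flip sign back: reduced form of g is (-3,0,-3)
reduced forms (-3, 0, -3) vs (-3, 0, -3) ⇒ equivalent

yes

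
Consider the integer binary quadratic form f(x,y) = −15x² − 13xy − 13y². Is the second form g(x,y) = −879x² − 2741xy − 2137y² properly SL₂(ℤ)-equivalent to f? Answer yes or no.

D₁ = -611, D₂ = -611
f is negative-definite; reduce −f:
−f: flip: (15,13,13)→(13,-13,15)
−f: translate: b→13 (≡-13 mod 26), so (13,-13,15)→(13,13,15)
−f: reduced (well bottom): (13,13,15) with a≤c, −a<b≤a
flip sign back: reduced form of f is (-13,-13,-15)
g is negative-definite; reduce −g:
−g: translate: b→-775 (≡2741 mod 1758), so (879,2741,2137)→(879,-775,171)
−g: flip: (879,-775,171)→(171,775,879)
−g: translate: b→91 (≡775 mod 342), so (171,775,879)→(171,91,13)
−g: flip: (171,91,13)→(13,-91,171)
−g: translate: b→13 (≡-91 mod 26), so (13,-91,171)→(13,13,15)
−g: reduced (well bottom): (13,13,15) with a≤c, −a<b≤a
flip sign back: reduced form of g is (-13,-13,-15)
reduced forms (-13, -13, -15) vs (-13, -13, -15) ⇒ equivalent

yes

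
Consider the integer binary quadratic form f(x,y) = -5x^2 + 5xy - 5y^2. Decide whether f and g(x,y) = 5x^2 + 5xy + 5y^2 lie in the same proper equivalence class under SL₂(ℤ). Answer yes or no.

D₁ = -75, D₂ = -75
f is negative-definite; reduce −f:
−f: translate: b→5 (≡-5 mod 10), so (5,-5,5)→(5,5,5)
−f: reduced (well bottom): (5,5,5) with a≤c, −a<b≤a
flip sign back: reduced form of f is (-5,-5,-5)
g: reduced (well bottom): (5,5,5) with a≤c, −a<b≤a
reduced forms (-5, -5, -5) vs (5, 5, 5) ⇒ inequivalent

no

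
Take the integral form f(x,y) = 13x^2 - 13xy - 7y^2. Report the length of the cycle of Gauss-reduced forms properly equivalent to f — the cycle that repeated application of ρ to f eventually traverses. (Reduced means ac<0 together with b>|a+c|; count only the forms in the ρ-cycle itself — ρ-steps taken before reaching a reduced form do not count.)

D = 533, ⌊√D⌋ = 23
descent: ρ → (-7,13,13)  [lands on river]
river: ρ → (13,13,-7)
river: ρ → (-7,15,11)
river: ρ → (11,7,-11)
river: ρ → (-11,15,7)
river: ρ → (7,13,-13)
river: ρ → (-13,13,7)
river: ρ → (7,15,-11)
river: ρ → (-11,7,11)
river: ρ → (11,15,-7)
ρ-cycle length = 10 (tail of 1 descent step not counted)

10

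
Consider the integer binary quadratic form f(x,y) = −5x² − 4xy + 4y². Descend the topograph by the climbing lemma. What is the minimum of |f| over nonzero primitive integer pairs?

descent: ρ → (4,4,-5)  [lands on river]
river: ρ → (-5,6,3)
river: ρ → (3,6,-5)
river: ρ → (-5,4,4)
closes: descent 1, river 4
min |a| on river = 3

3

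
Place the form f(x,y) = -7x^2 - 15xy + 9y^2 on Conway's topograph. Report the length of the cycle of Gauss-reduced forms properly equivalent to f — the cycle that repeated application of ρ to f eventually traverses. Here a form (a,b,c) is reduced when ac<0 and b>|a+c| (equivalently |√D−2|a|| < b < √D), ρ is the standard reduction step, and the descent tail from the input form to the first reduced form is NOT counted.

D = 477, ⌊√D⌋ = 21
descent: ρ → (9,15,-7)  [lands on river]
river: ρ → (-7,13,11)
river: ρ → (11,9,-9)
river: ρ → (-9,9,11)
river: ρ → (11,13,-7)
river: ρ → (-7,15,9)
river: ρ → (9,21,-1)
river: ρ → (-1,21,9)
ρ-cycle length = 8 (tail of 1 descent step not counted)

8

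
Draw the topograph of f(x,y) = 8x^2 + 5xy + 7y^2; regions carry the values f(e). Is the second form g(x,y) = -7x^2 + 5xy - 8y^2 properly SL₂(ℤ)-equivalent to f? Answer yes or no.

D₁ = -199, D₂ = -199
f: flip: (8,5,7)→(7,-5,8)
f: reduced (well bottom): (7,-5,8) with a≤c, −a<b≤a
g is negative-definite; reduce −g:
−g: reduced (well bottom): (7,-5,8) with a≤c, −a<b≤a
flip sign back: reduced form of g is (-7,5,-8)
reduced forms (7, -5, 8) vs (-7, 5, -8) ⇒ inequivalent

no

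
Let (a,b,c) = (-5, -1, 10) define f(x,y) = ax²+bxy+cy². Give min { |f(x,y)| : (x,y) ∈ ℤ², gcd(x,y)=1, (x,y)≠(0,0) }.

descent: ρ → (10,1,-5)
descent: ρ → (-5,9,6)  [lands on river]
river: ρ → (6,3,-8)
river: ρ → (-8,13,1)
river: ρ → (1,13,-8)
river: ρ → (-8,3,6)
river: ρ → (6,9,-5)
river: ρ → (-5,11,4)
river: ρ → (4,13,-2)
river: ρ → (-2,11,10)
river: ρ → (10,9,-3)
river: ρ → (-3,9,10)
river: ρ → (10,11,-2)
river: ρ → (-2,13,4)
river: ρ → (4,11,-5)
closes: descent 2, river 14
min |a| on river = 1

1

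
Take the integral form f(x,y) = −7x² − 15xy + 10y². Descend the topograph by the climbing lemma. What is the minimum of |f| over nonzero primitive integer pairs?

descent: ρ → (10,15,-7)  [lands on river]
river: ρ → (-7,13,12)
river: ρ → (12,11,-8)
river: ρ → (-8,21,2)
river: ρ → (2,19,-18)
river: ρ → (-18,17,3)
river: ρ → (3,19,-12)
river: ρ → (-12,5,10)
closes: descent 1, river 8
min |a| on river = 2

2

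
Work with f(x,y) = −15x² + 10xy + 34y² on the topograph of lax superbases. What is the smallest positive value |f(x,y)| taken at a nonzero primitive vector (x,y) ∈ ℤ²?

descent: ρ → (34,-10,-15)
descent: ρ → (-15,40,9)  [lands on river]
river: ρ → (9,32,-31)
river: ρ → (-31,30,10)
river: ρ → (10,30,-31)
river: ρ → (-31,32,9)
river: ρ → (9,40,-15)
river: ρ → (-15,20,29)
river: ρ → (29,38,-6)
river: ρ → (-6,46,1)
river: ρ → (1,46,-6)
river: ρ → (-6,38,29)
river: ρ → (29,20,-15)
closes: descent 2, river 12
min |a| on river = 1

1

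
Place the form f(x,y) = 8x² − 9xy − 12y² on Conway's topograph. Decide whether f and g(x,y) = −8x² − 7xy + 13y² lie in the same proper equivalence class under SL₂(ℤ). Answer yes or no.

D₁ = 465, D₂ = 465
river cycle of f (length 10): (-12, 9, 8), (8, 7, -13), (-13, 19, 2), (2, 21, -3), (-3, 21, 2), (2, 19, -13), (-13, 7, 8), (8, 9, -12), (-12, 15, 5), (5, 15, -12)
river cycle of g (length 10): (13, 7, -8), (-8, 9, 12), (12, 15, -5), (-5, 15, 12), (12, 9, -8), (-8, 7, 13), (13, 19, -2), (-2, 21, 3), (3, 21, -2), (-2, 19, 13)
cycles differ ⇒ inequivalent

no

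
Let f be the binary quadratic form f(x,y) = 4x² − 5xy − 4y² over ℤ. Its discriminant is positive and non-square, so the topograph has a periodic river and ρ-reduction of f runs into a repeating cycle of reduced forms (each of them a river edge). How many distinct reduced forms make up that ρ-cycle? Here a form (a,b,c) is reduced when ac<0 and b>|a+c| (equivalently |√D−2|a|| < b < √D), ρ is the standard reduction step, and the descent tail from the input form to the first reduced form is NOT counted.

D = 89, ⌊√D⌋ = 9
descent: ρ → (-4,5,4)  [lands on river]
river: ρ → (4,3,-5)
river: ρ → (-5,7,2)
river: ρ → (2,9,-1)
river: ρ → (-1,9,2)
river: ρ → (2,7,-5)
river: ρ → (-5,3,4)
river: ρ → (4,5,-4)
river: ρ → (-4,3,5)
river: ρ → (5,7,-2)
river: ρ → (-2,9,1)
river: ρ → (1,9,-2)
river: ρ → (-2,7,5)
river: ρ → (5,3,-4)
ρ-cycle length = 14 (tail of 1 descent step not counted)

14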